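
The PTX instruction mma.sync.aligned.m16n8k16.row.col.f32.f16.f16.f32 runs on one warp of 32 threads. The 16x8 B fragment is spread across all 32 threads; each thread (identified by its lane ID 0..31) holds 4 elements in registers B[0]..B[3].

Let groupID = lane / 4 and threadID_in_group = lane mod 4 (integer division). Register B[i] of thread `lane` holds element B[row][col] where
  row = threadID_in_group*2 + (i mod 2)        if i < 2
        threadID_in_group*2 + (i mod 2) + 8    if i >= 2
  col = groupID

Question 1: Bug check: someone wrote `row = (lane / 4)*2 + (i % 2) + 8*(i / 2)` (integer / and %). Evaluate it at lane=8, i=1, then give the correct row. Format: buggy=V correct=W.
buggy=5 correct=1

`(lane / 4)*2 + (i % 2) + 8*(i / 2)`[8,1]⇒5
8: gr=2,th=0
[1] (0*2+1+0,2) = (1,2)
row: 5 vs 1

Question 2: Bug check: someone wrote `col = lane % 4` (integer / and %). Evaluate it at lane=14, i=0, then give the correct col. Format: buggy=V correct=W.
buggy=2 correct=3

`lane % 4`[14,0]⇒2
lane 14⇒14/4=3, 14 mod 4=2
i=0  r:2·2+0+0⇒4  c:3
col: 2 vs 3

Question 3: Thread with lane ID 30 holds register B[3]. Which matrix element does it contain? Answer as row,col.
13,7

L=30->g=30>>2=7, t=30&3=2
[3]->row 2·2+1+8=13  col g=7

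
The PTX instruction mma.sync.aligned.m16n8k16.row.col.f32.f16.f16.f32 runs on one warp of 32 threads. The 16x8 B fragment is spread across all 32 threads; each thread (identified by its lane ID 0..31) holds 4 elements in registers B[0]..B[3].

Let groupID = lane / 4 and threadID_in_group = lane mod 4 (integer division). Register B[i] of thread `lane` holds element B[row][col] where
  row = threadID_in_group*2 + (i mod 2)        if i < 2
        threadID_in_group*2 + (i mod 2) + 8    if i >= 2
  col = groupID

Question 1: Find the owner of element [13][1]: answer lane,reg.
c:1=>grp=1  r:13=>rB=1,tig=2,lo=1
L=1*4+2=6  i=1*2+1=3

6,3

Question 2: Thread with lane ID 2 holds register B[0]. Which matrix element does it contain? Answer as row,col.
2: g=0,t=2
[0] (2*2+0+0,0) = (4,0)

4,0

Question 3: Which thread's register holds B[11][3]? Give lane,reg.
13,3

c=3->g=3  r=11->rb=1,t=1,b0=1
L=3*4+1=13  i=1*2+1=3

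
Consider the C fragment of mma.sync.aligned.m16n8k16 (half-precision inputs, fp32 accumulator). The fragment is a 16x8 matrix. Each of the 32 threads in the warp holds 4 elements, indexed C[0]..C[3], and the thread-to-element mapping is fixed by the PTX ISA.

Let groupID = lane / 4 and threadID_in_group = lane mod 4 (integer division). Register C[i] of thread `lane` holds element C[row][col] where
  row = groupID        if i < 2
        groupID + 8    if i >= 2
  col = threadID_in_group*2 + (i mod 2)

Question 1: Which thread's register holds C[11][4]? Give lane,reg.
14,2

r=11->g=3,rb=1  c=4->t=2,b0=0
L=3*4+2=14  i=1*2+0=2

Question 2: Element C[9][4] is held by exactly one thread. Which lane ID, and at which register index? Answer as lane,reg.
6,2

r:9=>grp=1,rB=1  c:4=>tig=2,lo=0
L=1*4+2=6  i=1*2+0=2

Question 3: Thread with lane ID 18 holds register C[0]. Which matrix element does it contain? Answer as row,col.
18: gr=4,th=2
[0] (4+0,2*2+0) = (4,4)

4,4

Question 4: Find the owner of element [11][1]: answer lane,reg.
r:11=>grp=3,rB=1  c:1=>tig=0,lo=1
L=3*4+0=12  i=1*2+1=3

12,3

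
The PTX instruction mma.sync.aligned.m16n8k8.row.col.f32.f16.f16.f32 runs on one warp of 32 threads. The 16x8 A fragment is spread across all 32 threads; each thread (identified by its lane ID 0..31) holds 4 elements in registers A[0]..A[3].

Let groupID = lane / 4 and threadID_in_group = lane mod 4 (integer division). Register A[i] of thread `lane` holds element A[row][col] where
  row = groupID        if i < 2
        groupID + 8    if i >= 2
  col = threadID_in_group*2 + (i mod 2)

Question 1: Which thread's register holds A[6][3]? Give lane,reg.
r:6=>grp=6,rB=0  c:3=>tig=1,lo=1
L=6*4+1=25  i=0*2+1=1

25,1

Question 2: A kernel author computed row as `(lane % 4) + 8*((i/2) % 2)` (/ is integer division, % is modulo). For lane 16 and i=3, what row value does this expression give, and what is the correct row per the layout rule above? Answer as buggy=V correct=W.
buggy=8 correct=12

`(lane % 4) + 8*((i/2) % 2)`[16,3]=>8
L=16=>grp=16>>2=4, tig=16&3=0
[3]=>row 4+8=12  col 0·2+1=1
row: 8 vs 12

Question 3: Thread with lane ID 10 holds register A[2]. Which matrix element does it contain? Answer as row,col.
lane 10->10/4=2, 10 mod 4=2
i=2  r:2+8->10  c:2·2+0->4

10,4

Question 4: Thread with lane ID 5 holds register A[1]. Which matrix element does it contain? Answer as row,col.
lane 5: g=1 (5/4), t=1 (5%4)
i=1: r=1+0=1, c=1*2+1=3

1,3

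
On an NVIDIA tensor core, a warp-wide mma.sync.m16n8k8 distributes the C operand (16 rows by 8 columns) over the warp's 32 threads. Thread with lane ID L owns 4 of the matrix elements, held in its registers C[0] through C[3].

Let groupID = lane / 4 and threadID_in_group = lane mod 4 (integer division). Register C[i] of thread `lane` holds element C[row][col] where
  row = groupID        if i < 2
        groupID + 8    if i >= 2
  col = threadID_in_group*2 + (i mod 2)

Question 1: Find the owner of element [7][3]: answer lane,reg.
r=7->g=7,rb=0  c=3->t=1,b0=1
L=7*4+1=29  i=0*2+1=1

29,1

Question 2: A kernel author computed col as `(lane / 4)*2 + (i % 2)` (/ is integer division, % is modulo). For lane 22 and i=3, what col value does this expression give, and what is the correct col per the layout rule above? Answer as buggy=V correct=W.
buggy=11 correct=5

`(lane / 4)*2 + (i % 2)`[22,3]⇒11
22: gr=5,th=2
[3] (5+8,2*2+1) = (13,5)
col: 11 vs 5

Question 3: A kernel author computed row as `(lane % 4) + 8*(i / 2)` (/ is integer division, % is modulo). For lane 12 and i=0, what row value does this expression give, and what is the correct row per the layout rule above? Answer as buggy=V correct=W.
`(lane % 4) + 8*(i / 2)`[12,0]->0
lane 12->12/4=3, 12 mod 4=0
i=0  r:3+0->3  c:2·0+0->0
row: 0 vs 3

buggy=0 correct=3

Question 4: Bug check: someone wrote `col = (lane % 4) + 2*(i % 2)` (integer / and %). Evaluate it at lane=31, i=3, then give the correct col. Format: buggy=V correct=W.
`(lane % 4) + 2*(i % 2)`[31,3]=>5
lane 31: grp=7 (31/4), tig=3 (31%4)
i=3: r=7+8=15, c=3*2+1=7
col: 5 vs 7

buggy=5 correct=7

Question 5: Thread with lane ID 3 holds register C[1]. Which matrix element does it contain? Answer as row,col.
lane 3: gid=0 (3/4), tid=3 (3%4)
i=1: r=0+0=0, c=3*2+1=7

0,7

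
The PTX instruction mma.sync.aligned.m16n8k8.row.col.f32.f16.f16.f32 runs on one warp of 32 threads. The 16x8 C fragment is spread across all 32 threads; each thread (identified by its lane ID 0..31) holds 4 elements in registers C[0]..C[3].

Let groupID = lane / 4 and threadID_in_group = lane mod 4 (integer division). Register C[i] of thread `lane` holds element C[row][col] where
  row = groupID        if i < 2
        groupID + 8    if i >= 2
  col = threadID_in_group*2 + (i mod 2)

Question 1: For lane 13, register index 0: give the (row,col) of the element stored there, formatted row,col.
lane 13⇒13/4=3, 13 mod 4=1
i=0  r:3+0⇒3  c:2·1+0⇒2

3,2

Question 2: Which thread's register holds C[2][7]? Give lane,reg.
11,1

r: 2->gid=2,r8=0  c: 7->tid=3,i&1=1
L=2*4+3=11  i=0*2+1=1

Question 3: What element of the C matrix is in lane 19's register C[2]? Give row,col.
12,6

lane 19: G=4 (19/4), T=3 (19%4)
i=2: r=4+8=12, c=3*2+0=6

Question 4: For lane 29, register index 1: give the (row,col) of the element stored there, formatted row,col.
29: gr=7,th=1
[1] (7+0,1*2+1) = (7,3)

7,3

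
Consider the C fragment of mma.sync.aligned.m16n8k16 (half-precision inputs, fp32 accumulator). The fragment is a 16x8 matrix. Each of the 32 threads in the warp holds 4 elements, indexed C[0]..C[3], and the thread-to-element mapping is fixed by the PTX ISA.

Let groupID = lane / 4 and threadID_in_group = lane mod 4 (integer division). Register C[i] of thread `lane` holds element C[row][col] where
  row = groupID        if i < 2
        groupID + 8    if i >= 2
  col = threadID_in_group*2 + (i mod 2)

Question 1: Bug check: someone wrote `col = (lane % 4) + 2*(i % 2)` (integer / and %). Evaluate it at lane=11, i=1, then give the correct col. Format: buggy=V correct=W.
`(lane % 4) + 2*(i % 2)`[11,1]→5
11: G=2,T=3
[1] (2+0,3*2+1) = (2,7)
col: 5 vs 7

buggy=5 correct=7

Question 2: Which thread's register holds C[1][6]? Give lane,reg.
r:1=>grp=1,rB=0  c:6=>tig=3,lo=0
L=1*4+3=7  i=0*2+0=0

7,0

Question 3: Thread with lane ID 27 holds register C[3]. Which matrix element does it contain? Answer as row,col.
L=27=>grp=27>>2=6, tig=27&3=3
[3]=>row 6+8=14  col 3·2+1=7

14,7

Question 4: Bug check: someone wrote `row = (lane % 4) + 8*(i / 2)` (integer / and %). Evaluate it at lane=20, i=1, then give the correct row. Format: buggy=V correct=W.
`(lane % 4) + 8*(i / 2)`[20,1]=>0
L=20=>grp=20>>2=5, tig=20&3=0
[1]=>row 5+0=5  col 0·2+1=1
row: 0 vs 5

buggy=0 correct=5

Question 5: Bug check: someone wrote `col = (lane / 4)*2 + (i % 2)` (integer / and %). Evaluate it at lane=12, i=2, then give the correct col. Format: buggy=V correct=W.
`(lane / 4)*2 + (i % 2)`[12,2]=>6
lane 12=>12/4=3, 12 mod 4=0
i=2  r:3+8=>11  c:2·0+0=>0
col: 6 vs 0

buggy=6 correct=0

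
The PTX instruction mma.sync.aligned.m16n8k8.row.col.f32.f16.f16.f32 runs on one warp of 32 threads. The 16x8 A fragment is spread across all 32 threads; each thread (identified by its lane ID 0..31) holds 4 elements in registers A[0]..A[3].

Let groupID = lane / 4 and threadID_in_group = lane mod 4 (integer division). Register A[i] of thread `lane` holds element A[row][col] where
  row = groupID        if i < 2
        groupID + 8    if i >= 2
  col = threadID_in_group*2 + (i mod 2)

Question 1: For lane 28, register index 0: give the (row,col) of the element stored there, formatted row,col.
lane 28⇒28/4=7, 28 mod 4=0
i=0  r:7+0⇒7  c:2·0+0⇒0

7,0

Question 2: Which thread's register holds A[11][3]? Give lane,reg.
13,3

r=11⇒gr=3,Rb=1  c=3⇒th=1,odd=1
L=3*4+1=13  i=1*2+1=3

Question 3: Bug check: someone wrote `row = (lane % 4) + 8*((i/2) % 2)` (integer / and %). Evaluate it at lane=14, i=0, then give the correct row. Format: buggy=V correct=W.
buggy=2 correct=3

`(lane % 4) + 8*((i/2) % 2)`[14,0]->2
L=14->g=14>>2=3, t=14&3=2
[0]->row 3+0=3  col 2·2+0=4
row: 2 vs 3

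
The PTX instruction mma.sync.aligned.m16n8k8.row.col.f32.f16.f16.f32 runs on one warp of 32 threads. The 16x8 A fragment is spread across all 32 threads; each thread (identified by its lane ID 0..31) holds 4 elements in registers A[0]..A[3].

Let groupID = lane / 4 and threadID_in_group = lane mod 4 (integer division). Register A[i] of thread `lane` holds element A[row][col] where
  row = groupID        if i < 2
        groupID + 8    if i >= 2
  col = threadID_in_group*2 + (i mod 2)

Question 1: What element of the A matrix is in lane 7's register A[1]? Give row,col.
lane 7->7/4=1, 7 mod 4=3
i=1  r:1+0->1  c:2·3+1->7

1,7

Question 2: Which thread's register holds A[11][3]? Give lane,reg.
r:11=>grp=3,rB=1  c:3=>tig=1,lo=1
L=3*4+1=13  i=1*2+1=3

13,3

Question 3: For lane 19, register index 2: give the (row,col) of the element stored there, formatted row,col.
L=19→G=19>>2=4, T=19&3=3
[2]→row 4+8=12  col 3·2+0=6

12,6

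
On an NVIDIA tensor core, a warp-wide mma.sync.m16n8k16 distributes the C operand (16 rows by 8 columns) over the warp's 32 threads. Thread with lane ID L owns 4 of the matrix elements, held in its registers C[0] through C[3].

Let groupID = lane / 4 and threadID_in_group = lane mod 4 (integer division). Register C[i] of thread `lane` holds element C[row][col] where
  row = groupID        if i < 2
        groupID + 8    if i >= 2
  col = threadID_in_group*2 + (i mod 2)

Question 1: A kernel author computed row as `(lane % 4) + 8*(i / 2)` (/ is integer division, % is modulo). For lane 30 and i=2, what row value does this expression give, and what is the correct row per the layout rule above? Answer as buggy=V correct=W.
buggy=10 correct=15

`(lane % 4) + 8*(i / 2)`[30,2]=>10
lane 30: grp=7 (30/4), tig=2 (30%4)
i=2: r=7+8=15, c=2*2+0=4
row: 10 vs 15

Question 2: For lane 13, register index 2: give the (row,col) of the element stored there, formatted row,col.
11,2

13: grp=3,tig=1
[2] (3+8,1*2+0) = (11,2)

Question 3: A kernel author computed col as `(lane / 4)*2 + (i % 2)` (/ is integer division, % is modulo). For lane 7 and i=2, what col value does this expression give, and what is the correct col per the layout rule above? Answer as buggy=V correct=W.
`(lane / 4)*2 + (i % 2)`[7,2]⇒2
lane 7: gr=1 (7/4), th=3 (7%4)
i=2: r=1+8=9, c=3*2+0=6
col: 2 vs 6

buggy=2 correct=6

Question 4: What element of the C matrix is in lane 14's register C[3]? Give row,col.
11,5

lane 14: grp=3 (14/4), tig=2 (14%4)
i=3: r=3+8=11, c=2*2+1=5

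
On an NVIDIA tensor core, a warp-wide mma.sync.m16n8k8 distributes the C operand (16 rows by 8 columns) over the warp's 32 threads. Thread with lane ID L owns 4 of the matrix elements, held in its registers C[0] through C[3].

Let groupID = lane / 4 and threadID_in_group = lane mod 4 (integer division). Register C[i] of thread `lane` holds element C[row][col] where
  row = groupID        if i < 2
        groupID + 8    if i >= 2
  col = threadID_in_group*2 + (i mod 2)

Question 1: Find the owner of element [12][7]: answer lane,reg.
r=12->g=4,rb=1  c=7->t=3,b0=1
L=4*4+3=19  i=1*2+1=3

19,3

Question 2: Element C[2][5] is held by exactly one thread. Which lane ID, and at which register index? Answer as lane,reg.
10,1

r=2⇒gr=2,Rb=0  c=5⇒th=2,odd=1
L=2*4+2=10  i=0*2+1=1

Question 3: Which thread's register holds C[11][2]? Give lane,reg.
r=11→G=3,rhi=1  c=2→T=1,p=0
L=3*4+1=13  i=1*2+0=2

13,2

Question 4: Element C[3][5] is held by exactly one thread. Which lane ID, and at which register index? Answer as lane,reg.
14,1

r: 3->gid=3,r8=0  c: 5->tid=2,i&1=1
L=3*4+2=14  i=0*2+1=1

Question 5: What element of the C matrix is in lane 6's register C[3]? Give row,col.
L=6->g=6>>2=1, t=6&3=2
[3]->row 1+8=9  col 2·2+1=5

9,5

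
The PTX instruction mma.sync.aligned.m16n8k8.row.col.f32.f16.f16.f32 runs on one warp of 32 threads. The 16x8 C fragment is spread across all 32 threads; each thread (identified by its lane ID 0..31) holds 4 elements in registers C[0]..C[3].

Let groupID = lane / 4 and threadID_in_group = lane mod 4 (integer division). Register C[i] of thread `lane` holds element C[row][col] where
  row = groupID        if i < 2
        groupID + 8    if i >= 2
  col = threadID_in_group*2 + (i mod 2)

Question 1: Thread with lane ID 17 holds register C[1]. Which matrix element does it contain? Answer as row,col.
4,3

L=17->g=17>>2=4, t=17&3=1
[1]->row 4+0=4  col 1·2+1=3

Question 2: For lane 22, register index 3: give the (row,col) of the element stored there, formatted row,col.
lane 22->22/4=5, 22 mod 4=2
i=3  r:5+8->13  c:2·2+1->5

13,5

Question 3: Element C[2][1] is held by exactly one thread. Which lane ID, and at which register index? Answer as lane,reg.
r=2→G=2,rhi=0  c=1→T=0,p=1
L=2*4+0=8  i=0*2+1=1

8,1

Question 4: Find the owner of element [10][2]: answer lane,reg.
r: 10->gid=2,r8=1  c: 2->tid=1,i&1=0
L=2*4+1=9  i=1*2+0=2

9,2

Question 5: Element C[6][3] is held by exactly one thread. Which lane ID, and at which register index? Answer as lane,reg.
25,1

r:6=>grp=6,rB=0  c:3=>tig=1,lo=1
L=6*4+1=25  i=0*2+1=1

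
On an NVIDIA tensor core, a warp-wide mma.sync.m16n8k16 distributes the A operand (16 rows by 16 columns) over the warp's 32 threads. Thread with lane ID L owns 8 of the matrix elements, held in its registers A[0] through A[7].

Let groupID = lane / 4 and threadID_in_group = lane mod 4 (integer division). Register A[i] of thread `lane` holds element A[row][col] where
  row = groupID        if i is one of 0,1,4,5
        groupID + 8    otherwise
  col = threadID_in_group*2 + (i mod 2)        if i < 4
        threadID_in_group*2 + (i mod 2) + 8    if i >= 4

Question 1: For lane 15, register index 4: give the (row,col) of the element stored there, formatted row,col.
L=15->g=15>>2=3, t=15&3=3
[4]->row 3+0=3  col 3·2+0+8=14

3,14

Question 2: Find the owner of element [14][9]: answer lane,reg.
r=14->g=6,rb=1  c=9->cb=1,t=0,b0=1
L=6*4+0=24  i=1*4+1*2+1=7

24,7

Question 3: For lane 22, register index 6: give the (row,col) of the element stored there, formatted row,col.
13,12

lane 22⇒22/4=5, 22 mod 4=2
i=6  r:5+8⇒13  c:2·2+0+8⇒12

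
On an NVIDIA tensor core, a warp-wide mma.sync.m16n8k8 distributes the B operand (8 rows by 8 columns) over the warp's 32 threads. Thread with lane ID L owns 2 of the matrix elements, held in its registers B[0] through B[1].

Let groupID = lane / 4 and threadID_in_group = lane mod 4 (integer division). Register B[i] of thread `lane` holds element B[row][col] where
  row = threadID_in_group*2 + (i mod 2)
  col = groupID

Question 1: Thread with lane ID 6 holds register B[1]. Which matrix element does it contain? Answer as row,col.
lane 6→6/4=1, 6 mod 4=2
i=1  r:2·2+1→5  c:1

5,1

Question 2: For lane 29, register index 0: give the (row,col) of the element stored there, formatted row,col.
2,7

29: grp=7,tig=1
[0] (1*2+0,7) = (2,7)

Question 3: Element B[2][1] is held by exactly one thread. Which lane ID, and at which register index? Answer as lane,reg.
5,0

c=1->g=1  r=2->t=1,b0=0
L=1*4+1=5  i=0=0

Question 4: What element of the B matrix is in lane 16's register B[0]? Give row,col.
lane 16⇒16/4=4, 16 mod 4=0
i=0  r:2·0+0⇒0  c:4

0,4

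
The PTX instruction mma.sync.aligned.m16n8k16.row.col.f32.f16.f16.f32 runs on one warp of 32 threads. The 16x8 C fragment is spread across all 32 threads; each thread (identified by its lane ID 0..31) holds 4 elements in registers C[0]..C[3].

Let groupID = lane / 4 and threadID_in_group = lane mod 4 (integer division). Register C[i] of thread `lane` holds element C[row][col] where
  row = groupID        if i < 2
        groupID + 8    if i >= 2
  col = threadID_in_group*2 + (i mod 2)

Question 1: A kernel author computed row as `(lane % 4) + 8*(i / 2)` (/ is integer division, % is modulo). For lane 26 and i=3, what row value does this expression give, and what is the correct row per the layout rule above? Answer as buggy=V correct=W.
`(lane % 4) + 8*(i / 2)`[26,3]⇒10
lane 26: gr=6 (26/4), th=2 (26%4)
i=3: r=6+8=14, c=2*2+1=5
row: 10 vs 14

buggy=10 correct=14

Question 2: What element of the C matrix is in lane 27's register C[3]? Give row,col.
lane 27->27/4=6, 27 mod 4=3
i=3  r:6+8->14  c:2·3+1->7

14,7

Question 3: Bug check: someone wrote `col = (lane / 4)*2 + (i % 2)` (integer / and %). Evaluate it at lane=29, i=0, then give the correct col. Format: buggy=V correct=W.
`(lane / 4)*2 + (i % 2)`[29,0]⇒14
29: gr=7,th=1
[0] (7+0,1*2+0) = (7,2)
col: 14 vs 2

buggy=14 correct=2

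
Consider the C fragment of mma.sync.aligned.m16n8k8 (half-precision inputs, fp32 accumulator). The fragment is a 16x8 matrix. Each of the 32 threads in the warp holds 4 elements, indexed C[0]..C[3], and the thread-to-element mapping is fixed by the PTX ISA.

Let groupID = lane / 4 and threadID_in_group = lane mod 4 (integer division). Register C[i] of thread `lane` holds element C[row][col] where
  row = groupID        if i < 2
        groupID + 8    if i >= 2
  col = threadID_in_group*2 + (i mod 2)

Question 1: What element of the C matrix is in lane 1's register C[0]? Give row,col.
0,2

lane 1: G=0 (1/4), T=1 (1%4)
i=0: r=0+0=0, c=1*2+0=2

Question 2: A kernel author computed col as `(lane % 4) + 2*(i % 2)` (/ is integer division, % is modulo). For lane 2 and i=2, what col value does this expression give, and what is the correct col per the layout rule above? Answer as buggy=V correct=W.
`(lane % 4) + 2*(i % 2)`[2,2]=>2
lane 2=>2/4=0, 2 mod 4=2
i=2  r:0+8=>8  c:2·2+0=>4
col: 2 vs 4

buggy=2 correct=4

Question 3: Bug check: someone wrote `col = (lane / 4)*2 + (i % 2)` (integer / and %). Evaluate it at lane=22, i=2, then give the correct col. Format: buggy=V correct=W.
buggy=10 correct=4

`(lane / 4)*2 + (i % 2)`[22,2]⇒10
L=22⇒gr=22>>2=5, th=22&3=2
[2]⇒row 5+8=13  col 2·2+0=4
col: 10 vs 4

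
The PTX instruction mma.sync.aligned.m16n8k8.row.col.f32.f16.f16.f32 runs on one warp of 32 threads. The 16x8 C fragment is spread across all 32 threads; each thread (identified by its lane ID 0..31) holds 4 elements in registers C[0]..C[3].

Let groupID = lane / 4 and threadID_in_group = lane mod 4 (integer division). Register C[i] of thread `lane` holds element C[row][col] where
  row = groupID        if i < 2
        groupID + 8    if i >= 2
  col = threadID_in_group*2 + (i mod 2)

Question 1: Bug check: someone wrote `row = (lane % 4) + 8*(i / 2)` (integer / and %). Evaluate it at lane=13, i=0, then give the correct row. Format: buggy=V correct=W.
buggy=1 correct=3

`(lane % 4) + 8*(i / 2)`[13,0]->1
lane 13: g=3 (13/4), t=1 (13%4)
i=0: r=3+0=3, c=1*2+0=2
row: 1 vs 3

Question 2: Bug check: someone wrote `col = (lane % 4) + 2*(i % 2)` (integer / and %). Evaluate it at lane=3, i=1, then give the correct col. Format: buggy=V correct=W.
buggy=5 correct=7

`(lane % 4) + 2*(i % 2)`[3,1]->5
lane 3->3/4=0, 3 mod 4=3
i=1  r:0+0->0  c:2·3+1->7
col: 5 vs 7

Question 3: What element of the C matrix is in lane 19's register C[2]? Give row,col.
lane 19->19/4=4, 19 mod 4=3
i=2  r:4+8->12  c:2·3+0->6

12,6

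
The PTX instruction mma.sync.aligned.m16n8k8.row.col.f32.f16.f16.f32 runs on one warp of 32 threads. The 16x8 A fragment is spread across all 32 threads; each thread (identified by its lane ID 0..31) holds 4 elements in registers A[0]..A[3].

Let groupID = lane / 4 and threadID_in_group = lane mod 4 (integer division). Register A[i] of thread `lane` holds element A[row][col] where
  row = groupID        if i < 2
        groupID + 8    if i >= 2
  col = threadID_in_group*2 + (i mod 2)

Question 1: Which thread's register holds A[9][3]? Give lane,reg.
5,3

r: 9->gid=1,r8=1  c: 3->tid=1,i&1=1
L=1*4+1=5  i=1*2+1=3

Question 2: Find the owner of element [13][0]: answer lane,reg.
r:13=>grp=5,rB=1  c:0=>tig=0,lo=0
L=5*4+0=20  i=1*2+0=2

20,2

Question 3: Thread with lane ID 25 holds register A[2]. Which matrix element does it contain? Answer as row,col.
14,2

lane 25: G=6 (25/4), T=1 (25%4)
i=2: r=6+8=14, c=1*2+0=2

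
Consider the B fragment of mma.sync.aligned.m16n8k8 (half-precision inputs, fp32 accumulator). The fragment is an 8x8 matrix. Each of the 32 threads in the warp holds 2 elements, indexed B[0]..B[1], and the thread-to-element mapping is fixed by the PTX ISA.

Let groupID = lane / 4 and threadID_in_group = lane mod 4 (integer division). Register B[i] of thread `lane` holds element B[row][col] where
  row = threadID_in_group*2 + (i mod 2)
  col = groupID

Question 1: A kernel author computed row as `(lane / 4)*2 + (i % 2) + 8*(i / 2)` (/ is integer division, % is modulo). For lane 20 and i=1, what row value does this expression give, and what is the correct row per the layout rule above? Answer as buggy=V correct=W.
`(lane / 4)*2 + (i % 2) + 8*(i / 2)`[20,1]=>11
20: grp=5,tig=0
[1] (0*2+1,5) = (1,5)
row: 11 vs 1

buggy=11 correct=1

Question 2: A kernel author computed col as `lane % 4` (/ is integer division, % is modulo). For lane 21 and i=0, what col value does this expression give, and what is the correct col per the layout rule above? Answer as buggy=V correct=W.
buggy=1 correct=5

`lane % 4`[21,0]->1
lane 21->21/4=5, 21 mod 4=1
i=0  r:2·1+0->2  c:5
col: 1 vs 5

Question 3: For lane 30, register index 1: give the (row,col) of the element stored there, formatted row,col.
5,7

30: g=7,t=2
[1] (2*2+1,7) = (5,7)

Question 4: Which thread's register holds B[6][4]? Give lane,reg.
19,0

c:4=>grp=4  r:6=>tig=3,lo=0
L=4*4+3=19  i=0=0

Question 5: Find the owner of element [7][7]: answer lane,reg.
c:7=>grp=7  r:7=>tig=3,lo=1
L=7*4+3=31  i=1=1

31,1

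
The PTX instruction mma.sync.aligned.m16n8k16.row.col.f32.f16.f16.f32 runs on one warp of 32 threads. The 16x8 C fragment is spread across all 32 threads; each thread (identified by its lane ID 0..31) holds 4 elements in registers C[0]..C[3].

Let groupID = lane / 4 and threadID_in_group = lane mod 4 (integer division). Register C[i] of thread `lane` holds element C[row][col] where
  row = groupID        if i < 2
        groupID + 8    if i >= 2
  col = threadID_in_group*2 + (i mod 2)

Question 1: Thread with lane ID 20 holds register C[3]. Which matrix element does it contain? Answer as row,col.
lane 20: grp=5 (20/4), tig=0 (20%4)
i=3: r=5+8=13, c=0*2+1=1

13,1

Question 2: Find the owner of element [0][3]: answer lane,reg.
1,1

r=0⇒gr=0,Rb=0  c=3⇒th=1,odd=1
L=0*4+1=1  i=0*2+1=1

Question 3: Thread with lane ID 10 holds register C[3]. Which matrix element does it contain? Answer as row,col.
10,5

L=10=>grp=10>>2=2, tig=10&3=2
[3]=>row 2+8=10  col 2·2+1=5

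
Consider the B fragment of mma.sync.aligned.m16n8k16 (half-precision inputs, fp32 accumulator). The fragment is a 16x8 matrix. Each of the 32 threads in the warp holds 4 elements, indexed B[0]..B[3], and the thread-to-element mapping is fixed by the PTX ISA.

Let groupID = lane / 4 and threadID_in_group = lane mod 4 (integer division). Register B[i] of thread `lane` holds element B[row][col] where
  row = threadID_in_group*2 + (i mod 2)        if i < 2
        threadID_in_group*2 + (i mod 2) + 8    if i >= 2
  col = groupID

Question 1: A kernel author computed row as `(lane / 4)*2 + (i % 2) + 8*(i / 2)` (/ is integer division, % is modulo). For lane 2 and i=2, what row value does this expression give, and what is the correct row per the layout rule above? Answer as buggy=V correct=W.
`(lane / 4)*2 + (i % 2) + 8*(i / 2)`[2,2]->8
L=2->g=2>>2=0, t=2&3=2
[2]->row 2·2+0+8=12  col g=0
row: 8 vs 12

buggy=8 correct=12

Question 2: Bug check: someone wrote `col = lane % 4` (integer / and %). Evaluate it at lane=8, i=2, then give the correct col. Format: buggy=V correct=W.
buggy=0 correct=2

`lane % 4`[8,2]⇒0
lane 8⇒8/4=2, 8 mod 4=0
i=2  r:2·0+0+8⇒8  c:2
col: 0 vs 2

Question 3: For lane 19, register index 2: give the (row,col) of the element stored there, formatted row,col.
L=19→G=19>>2=4, T=19&3=3
[2]→row 3·2+0+8=14  col G=4

14,4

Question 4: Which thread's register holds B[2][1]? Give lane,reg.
5,0

c:1=>grp=1  r:2=>rB=0,tig=1,lo=0
L=1*4+1=5  i=0*2+0=0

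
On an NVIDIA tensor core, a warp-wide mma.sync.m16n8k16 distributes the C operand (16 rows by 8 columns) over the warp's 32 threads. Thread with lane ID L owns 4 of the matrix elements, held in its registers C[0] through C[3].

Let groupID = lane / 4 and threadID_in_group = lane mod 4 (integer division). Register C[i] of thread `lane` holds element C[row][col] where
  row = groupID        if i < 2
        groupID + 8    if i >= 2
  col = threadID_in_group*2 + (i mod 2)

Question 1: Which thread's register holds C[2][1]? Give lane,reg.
r: 2->gid=2,r8=0  c: 1->tid=0,i&1=1
L=2*4+0=8  i=0*2+1=1

8,1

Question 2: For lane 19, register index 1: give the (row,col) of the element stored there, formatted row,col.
4,7

L=19->g=19>>2=4, t=19&3=3
[1]->row 4+0=4  col 3·2+1=7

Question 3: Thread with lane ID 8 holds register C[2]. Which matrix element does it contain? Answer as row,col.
L=8->g=8>>2=2, t=8&3=0
[2]->row 2+8=10  col 0·2+0=0

10,0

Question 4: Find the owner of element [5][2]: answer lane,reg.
21,0

r=5⇒gr=5,Rb=0  c=2⇒th=1,odd=0
L=5*4+1=21  i=0*2+0=0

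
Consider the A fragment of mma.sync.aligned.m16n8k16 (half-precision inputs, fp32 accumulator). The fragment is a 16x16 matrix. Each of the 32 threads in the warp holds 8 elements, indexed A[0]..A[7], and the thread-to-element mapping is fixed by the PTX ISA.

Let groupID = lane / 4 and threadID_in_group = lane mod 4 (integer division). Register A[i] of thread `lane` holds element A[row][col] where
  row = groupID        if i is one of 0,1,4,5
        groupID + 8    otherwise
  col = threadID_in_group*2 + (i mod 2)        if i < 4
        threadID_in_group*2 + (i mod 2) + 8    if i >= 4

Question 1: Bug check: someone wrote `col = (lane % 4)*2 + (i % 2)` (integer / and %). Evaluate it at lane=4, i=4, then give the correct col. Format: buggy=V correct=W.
buggy=0 correct=8

`(lane % 4)*2 + (i % 2)`[4,4]->0
L=4->gid=4>>2=1, tid=4&3=0
[4]->row 1+0=1  col 0·2+0+8=8
col: 0 vs 8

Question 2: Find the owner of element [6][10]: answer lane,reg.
25,4

r:6=>grp=6,rB=0  c:10=>cB=1,tig=1,lo=0
L=6*4+1=25  i=1*4+0*2+0=4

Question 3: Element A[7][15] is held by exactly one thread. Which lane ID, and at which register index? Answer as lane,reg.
31,5

r=7->g=7,rb=0  c=15->cb=1,t=3,b0=1
L=7*4+3=31  i=1*4+0*2+1=5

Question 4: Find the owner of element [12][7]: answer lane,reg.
r:12=>grp=4,rB=1  c:7=>cB=0,tig=3,lo=1
L=4*4+3=19  i=0*4+1*2+1=3

19,3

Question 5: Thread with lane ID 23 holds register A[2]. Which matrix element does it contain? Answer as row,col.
13,6

23: grp=5,tig=3
[2] (5+8,3*2+0+0) = (13,6)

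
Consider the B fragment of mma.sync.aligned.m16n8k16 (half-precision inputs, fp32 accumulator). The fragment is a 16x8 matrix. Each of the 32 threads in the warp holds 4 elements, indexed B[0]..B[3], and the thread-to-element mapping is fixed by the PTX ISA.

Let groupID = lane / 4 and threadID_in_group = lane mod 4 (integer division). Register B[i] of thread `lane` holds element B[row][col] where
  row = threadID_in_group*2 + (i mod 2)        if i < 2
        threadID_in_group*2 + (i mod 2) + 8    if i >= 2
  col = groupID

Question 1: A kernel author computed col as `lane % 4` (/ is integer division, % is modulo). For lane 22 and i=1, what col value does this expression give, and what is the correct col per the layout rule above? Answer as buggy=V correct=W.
`lane % 4`[22,1]->2
lane 22->22/4=5, 22 mod 4=2
i=1  r:2·2+1+0->5  c:5
col: 2 vs 5

buggy=2 correct=5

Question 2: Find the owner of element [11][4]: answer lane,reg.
17,3

c=4→G=4  r=11→rhi=1,T=1,p=1
L=4*4+1=17  i=1*2+1=3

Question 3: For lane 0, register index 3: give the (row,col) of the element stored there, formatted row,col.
9,0

lane 0: grp=0 (0/4), tig=0 (0%4)
i=3: r=0*2+1+8=9, c=grp=0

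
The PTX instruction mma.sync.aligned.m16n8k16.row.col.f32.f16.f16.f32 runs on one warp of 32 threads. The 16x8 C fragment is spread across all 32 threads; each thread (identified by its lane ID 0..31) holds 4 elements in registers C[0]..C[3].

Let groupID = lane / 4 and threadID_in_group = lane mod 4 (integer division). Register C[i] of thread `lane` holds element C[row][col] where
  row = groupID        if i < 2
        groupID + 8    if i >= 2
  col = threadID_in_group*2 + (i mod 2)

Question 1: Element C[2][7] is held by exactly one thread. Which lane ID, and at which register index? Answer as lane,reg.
r=2⇒gr=2,Rb=0  c=7⇒th=3,odd=1
L=2*4+3=11  i=0*2+1=1

11,1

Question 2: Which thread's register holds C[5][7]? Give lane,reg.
r: 5->gid=5,r8=0  c: 7->tid=3,i&1=1
L=5*4+3=23  i=0*2+1=1

23,1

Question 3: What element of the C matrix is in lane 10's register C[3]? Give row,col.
lane 10->10/4=2, 10 mod 4=2
i=3  r:2+8->10  c:2·2+1->5

10,5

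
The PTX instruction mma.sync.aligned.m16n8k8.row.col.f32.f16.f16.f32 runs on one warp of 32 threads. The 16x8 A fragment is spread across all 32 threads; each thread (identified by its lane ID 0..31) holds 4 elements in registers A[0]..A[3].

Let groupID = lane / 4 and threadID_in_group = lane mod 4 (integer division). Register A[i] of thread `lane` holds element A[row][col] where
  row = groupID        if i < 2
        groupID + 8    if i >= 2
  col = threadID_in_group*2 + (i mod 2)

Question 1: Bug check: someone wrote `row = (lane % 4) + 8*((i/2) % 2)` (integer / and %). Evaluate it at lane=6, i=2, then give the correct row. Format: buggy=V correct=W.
buggy=10 correct=9

`(lane % 4) + 8*((i/2) % 2)`[6,2]→10
6: G=1,T=2
[2] (1+8,2*2+0) = (9,4)
row: 10 vs 9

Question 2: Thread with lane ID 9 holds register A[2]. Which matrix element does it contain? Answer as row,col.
L=9->gid=9>>2=2, tid=9&3=1
[2]->row 2+8=10  col 1·2+0=2

10,2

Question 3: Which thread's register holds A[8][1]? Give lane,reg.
r: 8->gid=0,r8=1  c: 1->tid=0,i&1=1
L=0*4+0=0  i=1*2+1=3

0,3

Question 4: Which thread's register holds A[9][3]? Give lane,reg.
r=9->g=1,rb=1  c=3->t=1,b0=1
L=1*4+1=5  i=1*2+1=3

5,3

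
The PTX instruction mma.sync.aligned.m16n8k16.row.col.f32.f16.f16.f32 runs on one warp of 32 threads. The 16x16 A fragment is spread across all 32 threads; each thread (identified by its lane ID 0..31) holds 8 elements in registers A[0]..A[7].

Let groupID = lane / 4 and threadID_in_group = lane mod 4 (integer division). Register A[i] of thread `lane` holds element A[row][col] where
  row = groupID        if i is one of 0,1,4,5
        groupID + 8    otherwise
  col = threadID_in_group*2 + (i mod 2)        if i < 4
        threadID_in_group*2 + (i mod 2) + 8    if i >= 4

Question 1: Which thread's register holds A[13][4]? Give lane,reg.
22,2

r=13→G=5,rhi=1  c=4→chi=0,T=2,p=0
L=5*4+2=22  i=0*4+1*2+0=2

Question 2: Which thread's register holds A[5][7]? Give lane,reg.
23,1

r=5->g=5,rb=0  c=7->cb=0,t=3,b0=1
L=5*4+3=23  i=0*4+0*2+1=1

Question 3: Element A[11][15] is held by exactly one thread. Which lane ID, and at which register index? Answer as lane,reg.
r=11->g=3,rb=1  c=15->cb=1,t=3,b0=1
L=3*4+3=15  i=1*4+1*2+1=7

15,7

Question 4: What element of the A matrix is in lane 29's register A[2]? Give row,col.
15,2

29: gid=7,tid=1
[2] (7+8,1*2+0+0) = (15,2)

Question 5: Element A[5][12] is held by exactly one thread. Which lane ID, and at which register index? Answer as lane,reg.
r=5→G=5,rhi=0  c=12→chi=1,T=2,p=0
L=5*4+2=22  i=1*4+0*2+0=4

22,4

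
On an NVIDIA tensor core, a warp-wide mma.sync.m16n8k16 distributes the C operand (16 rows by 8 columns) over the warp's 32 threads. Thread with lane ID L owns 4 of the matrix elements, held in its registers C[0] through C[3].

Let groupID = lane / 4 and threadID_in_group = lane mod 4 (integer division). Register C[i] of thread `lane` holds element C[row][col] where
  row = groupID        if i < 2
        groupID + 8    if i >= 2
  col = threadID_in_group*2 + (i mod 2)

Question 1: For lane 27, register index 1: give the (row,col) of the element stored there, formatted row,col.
6,7

lane 27: g=6 (27/4), t=3 (27%4)
i=1: r=6+0=6, c=3*2+1=7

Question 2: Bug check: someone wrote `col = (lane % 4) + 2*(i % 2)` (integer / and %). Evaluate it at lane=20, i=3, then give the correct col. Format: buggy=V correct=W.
buggy=2 correct=1

`(lane % 4) + 2*(i % 2)`[20,3]→2
20: G=5,T=0
[3] (5+8,0*2+1) = (13,1)
col: 2 vs 1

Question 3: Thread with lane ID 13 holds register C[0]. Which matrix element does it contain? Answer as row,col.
lane 13: gid=3 (13/4), tid=1 (13%4)
i=0: r=3+0=3, c=1*2+0=2

3,2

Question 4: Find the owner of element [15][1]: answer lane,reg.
28,3

r:15=>grp=7,rB=1  c:1=>tig=0,lo=1
L=7*4+0=28  i=1*2+1=3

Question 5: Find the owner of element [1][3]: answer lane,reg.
5,1

r: 1->gid=1,r8=0  c: 3->tid=1,i&1=1
L=1*4+1=5  i=0*2+1=1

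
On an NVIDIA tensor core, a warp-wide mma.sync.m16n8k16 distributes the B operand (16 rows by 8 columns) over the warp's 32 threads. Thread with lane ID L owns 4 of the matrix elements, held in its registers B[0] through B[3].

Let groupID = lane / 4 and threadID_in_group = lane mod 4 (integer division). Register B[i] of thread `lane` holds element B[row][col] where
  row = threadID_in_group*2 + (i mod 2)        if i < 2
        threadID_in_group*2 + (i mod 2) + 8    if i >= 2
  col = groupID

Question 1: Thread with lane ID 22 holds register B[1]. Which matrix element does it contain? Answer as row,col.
lane 22: gr=5 (22/4), th=2 (22%4)
i=1: r=2*2+1+0=5, c=gr=5

5,5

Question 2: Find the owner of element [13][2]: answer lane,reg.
10,3

c=2→G=2  r=13→rhi=1,T=2,p=1
L=2*4+2=10  i=1*2+1=3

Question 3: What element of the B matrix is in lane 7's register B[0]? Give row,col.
lane 7: grp=1 (7/4), tig=3 (7%4)
i=0: r=3*2+0+0=6, c=grp=1

6,1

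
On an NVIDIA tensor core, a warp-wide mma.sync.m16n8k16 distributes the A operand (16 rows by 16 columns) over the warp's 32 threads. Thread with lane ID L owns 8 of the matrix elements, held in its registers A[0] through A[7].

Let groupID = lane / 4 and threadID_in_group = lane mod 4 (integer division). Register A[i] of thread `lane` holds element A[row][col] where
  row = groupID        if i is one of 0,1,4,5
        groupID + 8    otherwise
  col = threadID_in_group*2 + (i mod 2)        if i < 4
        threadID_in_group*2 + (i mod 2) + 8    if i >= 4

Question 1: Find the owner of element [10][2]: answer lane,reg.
r=10->g=2,rb=1  c=2->cb=0,t=1,b0=0
L=2*4+1=9  i=0*4+1*2+0=2

9,2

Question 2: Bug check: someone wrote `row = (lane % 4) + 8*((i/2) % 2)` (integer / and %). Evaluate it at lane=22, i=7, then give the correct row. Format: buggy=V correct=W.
buggy=10 correct=13

`(lane % 4) + 8*((i/2) % 2)`[22,7]→10
22: G=5,T=2
[7] (5+8,2*2+1+8) = (13,13)
row: 10 vs 13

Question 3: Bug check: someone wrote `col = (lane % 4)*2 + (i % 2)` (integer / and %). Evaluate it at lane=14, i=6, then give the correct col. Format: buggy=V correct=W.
`(lane % 4)*2 + (i % 2)`[14,6]=>4
lane 14: grp=3 (14/4), tig=2 (14%4)
i=6: r=3+8=11, c=2*2+0+8=12
col: 4 vs 12

buggy=4 correct=12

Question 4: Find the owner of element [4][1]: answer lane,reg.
r:4=>grp=4,rB=0  c:1=>cB=0,tig=0,lo=1
L=4*4+0=16  i=0*4+0*2+1=1

16,1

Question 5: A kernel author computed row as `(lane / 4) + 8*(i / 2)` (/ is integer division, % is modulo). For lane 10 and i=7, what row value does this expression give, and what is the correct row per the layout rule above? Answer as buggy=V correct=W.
`(lane / 4) + 8*(i / 2)`[10,7]->26
lane 10->10/4=2, 10 mod 4=2
i=7  r:2+8->10  c:2·2+1+8->13
row: 26 vs 10

buggy=26 correct=10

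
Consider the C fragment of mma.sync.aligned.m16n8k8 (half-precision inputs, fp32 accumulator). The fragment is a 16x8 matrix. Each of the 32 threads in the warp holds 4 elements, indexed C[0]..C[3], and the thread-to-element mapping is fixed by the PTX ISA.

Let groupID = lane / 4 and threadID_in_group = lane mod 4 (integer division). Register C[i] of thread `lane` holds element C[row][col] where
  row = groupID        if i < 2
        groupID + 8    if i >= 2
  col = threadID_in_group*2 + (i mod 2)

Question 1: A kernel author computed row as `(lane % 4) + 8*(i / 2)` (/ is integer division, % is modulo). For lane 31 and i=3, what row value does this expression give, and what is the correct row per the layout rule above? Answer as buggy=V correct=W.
buggy=11 correct=15

`(lane % 4) + 8*(i / 2)`[31,3]→11
31: G=7,T=3
[3] (7+8,3*2+1) = (15,7)
row: 11 vs 15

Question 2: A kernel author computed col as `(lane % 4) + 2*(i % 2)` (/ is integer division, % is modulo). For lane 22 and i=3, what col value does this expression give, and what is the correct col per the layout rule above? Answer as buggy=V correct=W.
buggy=4 correct=5

`(lane % 4) + 2*(i % 2)`[22,3]->4
lane 22->22/4=5, 22 mod 4=2
i=3  r:5+8->13  c:2·2+1->5
col: 4 vs 5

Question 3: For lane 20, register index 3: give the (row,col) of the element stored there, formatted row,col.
13,1

L=20→G=20>>2=5, T=20&3=0
[3]→row 5+8=13  col 0·2+1=1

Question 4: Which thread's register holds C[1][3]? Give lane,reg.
r:1=>grp=1,rB=0  c:3=>tig=1,lo=1
L=1*4+1=5  i=0*2+1=1

5,1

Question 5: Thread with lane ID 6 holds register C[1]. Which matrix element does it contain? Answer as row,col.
L=6->g=6>>2=1, t=6&3=2
[1]->row 1+0=1  col 2·2+1=5

1,5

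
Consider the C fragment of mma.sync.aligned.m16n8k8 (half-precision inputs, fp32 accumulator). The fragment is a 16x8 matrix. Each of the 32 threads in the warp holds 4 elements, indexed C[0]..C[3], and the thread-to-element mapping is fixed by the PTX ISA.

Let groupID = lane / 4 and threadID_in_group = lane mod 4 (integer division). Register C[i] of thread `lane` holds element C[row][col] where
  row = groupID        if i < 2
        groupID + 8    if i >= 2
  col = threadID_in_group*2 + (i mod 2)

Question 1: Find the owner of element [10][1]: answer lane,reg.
8,3

r=10->g=2,rb=1  c=1->t=0,b0=1
L=2*4+0=8  i=1*2+1=3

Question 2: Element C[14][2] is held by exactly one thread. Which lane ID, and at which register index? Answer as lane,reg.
25,2

r:14=>grp=6,rB=1  c:2=>tig=1,lo=0
L=6*4+1=25  i=1*2+0=2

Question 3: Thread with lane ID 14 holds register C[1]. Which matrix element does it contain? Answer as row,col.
3,5

lane 14: g=3 (14/4), t=2 (14%4)
i=1: r=3+0=3, c=2*2+1=5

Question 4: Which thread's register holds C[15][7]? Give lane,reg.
31,3

r=15->g=7,rb=1  c=7->t=3,b0=1
L=7*4+3=31  i=1*2+1=3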